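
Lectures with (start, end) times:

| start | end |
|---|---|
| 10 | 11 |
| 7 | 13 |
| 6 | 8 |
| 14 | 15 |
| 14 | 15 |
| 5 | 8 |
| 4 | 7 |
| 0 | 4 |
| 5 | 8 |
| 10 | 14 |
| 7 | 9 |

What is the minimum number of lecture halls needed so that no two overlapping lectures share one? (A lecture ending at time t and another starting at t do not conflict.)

5

Events (time:±→running): 0:+→1 4:-→0 4:+→1 5:+→2 5:+→3 6:+→4 7:-→3 7:+→4 7:+→5 … peak 5.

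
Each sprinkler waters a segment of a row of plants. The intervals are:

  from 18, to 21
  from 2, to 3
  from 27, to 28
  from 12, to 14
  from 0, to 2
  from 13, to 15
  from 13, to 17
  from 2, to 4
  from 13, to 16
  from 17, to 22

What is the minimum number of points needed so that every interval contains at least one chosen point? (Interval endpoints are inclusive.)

Sorted: [0,2] [2,3] [2,4] [12,14] [13,15] [13,16] [13,17] [18,21] [17,22] [27,28]
{[0,2],[2,3],[2,4]} hit by 2; {[12,14],[13,15],[13,16],[13,17]} hit by 14; {[18,21],[17,22]} hit by 21; {[27,28]} hit by 28.
Points: 2, 14, 21, 28 (4 total).

4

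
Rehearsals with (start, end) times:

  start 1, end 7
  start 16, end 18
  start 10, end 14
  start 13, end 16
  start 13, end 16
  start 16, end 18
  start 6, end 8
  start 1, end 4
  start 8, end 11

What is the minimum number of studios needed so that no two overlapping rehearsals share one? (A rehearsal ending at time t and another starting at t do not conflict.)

3

The answer is the maximum number of intervals overlapping at any instant.
Events (time:±→running): 1:+→1 1:+→2 4:-→1 6:+→2 7:-→1 8:-→0 8:+→1 10:+→2 11:-→1 13:+→2 13:+→3 … peak 3.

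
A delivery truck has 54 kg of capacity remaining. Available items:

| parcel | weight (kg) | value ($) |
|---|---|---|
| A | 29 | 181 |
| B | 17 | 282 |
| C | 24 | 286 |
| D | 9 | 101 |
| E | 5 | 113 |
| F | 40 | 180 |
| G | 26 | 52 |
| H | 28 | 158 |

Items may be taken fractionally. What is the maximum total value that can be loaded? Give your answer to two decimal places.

770.78

Sort by value per unit weight and fill in that order.
Ratios (sorted): E 22.60, B 16.59, C 11.92, D 11.22, A 6.24, H 5.64, F 4.50, G 2.00
take E (5 @ 113); take B (17 @ 282); take C (24 @ 286); take 8/9 of D → 89.78. Capacity used 54/54.
Total value = 770.78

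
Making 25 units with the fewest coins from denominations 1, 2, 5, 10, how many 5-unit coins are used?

1

Use the largest denomination that fits, subtract, and repeat.
25 = 2×10 + 1×5
Count of 5: 1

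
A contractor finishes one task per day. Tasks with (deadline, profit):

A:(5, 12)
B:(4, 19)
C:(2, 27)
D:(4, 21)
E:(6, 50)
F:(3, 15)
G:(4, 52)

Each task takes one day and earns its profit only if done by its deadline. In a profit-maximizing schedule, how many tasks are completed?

6

Profit order: G=52 E=50 C=27 D=21 B=19 F=15 A=12
Assign: G→slot 4, E→slot 6, C→slot 2, D→slot 3, B→slot 1, F skipped, A→slot 5.
Slots: [1:B] [2:C] [3:D] [4:G] [5:A] [6:E]
6 of 7 scheduled.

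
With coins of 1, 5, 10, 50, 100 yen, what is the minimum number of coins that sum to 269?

9

Greedy: take as many of the largest coin as possible, then repeat with the remainder.
269 = 2×100 + 1×50 + 1×10 + 1×5 + 4×1
Total coins = 2 + 1 + 1 + 1 + 4 = 9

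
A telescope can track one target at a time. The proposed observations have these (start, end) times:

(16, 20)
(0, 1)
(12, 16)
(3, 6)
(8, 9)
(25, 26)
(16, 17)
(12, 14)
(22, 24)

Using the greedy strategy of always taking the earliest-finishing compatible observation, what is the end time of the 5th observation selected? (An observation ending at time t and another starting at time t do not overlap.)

17

Sort by end time and greedily take each interval whose start is ≥ the last chosen end.
By end time: (0,1), (3,6), (8,9), (12,14), (12,16), (16,17), (16,20), (22,24), (25,26).
Pick (0,1); next start ≥ 1 → (3,6); next start ≥ 6 → (8,9); next start ≥ 9 → (12,14); next start ≥ 14 → (16,17); next start ≥ 17 → (22,24); next start ≥ 24 → (25,26).
Selected: (0,1) (3,6) (8,9) (12,14) (16,17) (22,24) (25,26)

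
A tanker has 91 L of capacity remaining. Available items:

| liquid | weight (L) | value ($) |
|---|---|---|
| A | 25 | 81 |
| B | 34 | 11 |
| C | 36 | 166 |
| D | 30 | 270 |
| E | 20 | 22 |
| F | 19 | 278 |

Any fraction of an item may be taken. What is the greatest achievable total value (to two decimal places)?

Order: F (278/19=14.63) > D (270/30=9.00) > C (166/36=4.61) > A (81/25=3.24) > E (22/20=1.10) > B (11/34=0.32)
Fill: take F (19 @ 278) → take D (30 @ 270) → take C (36 @ 166) → take 6/25 of A → 19.44; 91/91 used.
Total value = 733.44

733.44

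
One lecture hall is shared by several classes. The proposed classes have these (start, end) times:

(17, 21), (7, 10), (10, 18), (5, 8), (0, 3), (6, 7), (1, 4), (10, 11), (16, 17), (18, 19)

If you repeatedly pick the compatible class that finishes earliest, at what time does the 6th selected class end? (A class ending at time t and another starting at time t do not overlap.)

19

Sorted by end: (0,3)  (1,4)  (6,7)  (5,8)  (7,10)  (10,11)  (16,17)  (10,18)  (18,19)  (17,21)
take (0,3); take (6,7); take (7,10); take (10,11); take (16,17); take (18,19); skip (17,21).
Selected: (0,3) (6,7) (7,10) (10,11) (16,17) (18,19)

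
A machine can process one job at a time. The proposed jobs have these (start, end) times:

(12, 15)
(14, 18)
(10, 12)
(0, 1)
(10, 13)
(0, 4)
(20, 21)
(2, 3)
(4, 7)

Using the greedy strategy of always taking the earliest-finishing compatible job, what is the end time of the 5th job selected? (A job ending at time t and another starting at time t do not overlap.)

Order by finish time; keep every interval that doesn't clash with the previous kept one.
Sorted by end: (0,1)  (2,3)  (0,4)  (4,7)  (10,12)  (10,13)  (12,15)  (14,18)  (20,21)
take (0,1); take (2,3); take (4,7); take (10,12); take (12,15); take (20,21).
Selected: (0,1) (2,3) (4,7) (10,12) (12,15) (20,21)

15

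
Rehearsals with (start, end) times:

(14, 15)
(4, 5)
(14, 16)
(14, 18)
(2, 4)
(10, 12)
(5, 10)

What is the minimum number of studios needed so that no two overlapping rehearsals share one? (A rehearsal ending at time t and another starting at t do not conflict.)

3

The answer is the maximum number of intervals overlapping at any instant.
starts: [2, 4, 5, 10, 14, 14, 14]
ends:   [4, 5, 10, 12, 15, 16, 18]
s2→1 e4→0 s4→1 e5→0 s5→1 e10→0 s10→1 e12→0 s14→1 s14→2 s14→3  — peak 3.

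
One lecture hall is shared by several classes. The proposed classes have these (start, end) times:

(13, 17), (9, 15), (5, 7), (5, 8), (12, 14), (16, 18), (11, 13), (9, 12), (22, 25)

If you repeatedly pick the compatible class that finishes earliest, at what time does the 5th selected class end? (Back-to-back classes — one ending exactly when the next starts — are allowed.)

25

Sort by end time and greedily take each interval whose start is ≥ the last chosen end.
Sorted by end: (5,7)  (5,8)  (9,12)  (11,13)  (12,14)  (9,15)  (13,17)  (16,18)  (22,25)
take (5,7); take (9,12); skip (11,13); take (12,14); take (16,18); take (22,25).
Selected: (5,7) (9,12) (12,14) (16,18) (22,25)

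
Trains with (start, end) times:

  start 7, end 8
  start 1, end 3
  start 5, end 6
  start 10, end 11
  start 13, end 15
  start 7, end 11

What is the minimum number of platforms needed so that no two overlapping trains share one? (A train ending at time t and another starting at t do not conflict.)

2

Events (time:±→running): 1:+→1 3:-→0 5:+→1 6:-→0 7:+→1 7:+→2 … peak 2.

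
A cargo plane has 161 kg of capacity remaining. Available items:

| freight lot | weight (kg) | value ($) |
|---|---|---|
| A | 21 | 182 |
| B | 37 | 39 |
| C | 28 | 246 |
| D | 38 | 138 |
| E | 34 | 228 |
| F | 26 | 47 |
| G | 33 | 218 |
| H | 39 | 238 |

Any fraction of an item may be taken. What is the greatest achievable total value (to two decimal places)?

1133.79

Ratios (sorted): C 8.79, A 8.67, E 6.71, G 6.61, H 6.10, D 3.63, F 1.81, B 1.05
take C (28 @ 246); take A (21 @ 182); take E (34 @ 228); take G (33 @ 218); take H (39 @ 238); take 6/38 of D → 21.79. Capacity used 161/161.
Total value = 1133.79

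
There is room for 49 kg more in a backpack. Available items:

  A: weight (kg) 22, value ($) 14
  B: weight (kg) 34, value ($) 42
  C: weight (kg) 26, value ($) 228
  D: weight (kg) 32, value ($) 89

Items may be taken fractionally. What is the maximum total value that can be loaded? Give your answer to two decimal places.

Order: C (228/26=8.77) > D (89/32=2.78) > B (42/34=1.24) > A (14/22=0.64)
Fill: take C (26 @ 228) → take 23/32 of D → 63.97; 49/49 used.
Total value = 291.97

291.97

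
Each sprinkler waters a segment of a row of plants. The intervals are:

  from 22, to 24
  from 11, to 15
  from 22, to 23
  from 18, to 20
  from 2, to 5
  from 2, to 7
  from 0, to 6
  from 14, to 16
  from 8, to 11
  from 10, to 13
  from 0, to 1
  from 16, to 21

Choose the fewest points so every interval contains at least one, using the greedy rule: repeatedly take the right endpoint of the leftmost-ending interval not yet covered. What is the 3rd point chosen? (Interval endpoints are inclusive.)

11

Sort by right endpoint; whenever an interval is uncovered, place a point at its right end.
Sorted: [0,1] [2,5] [0,6] [2,7] [8,11] [10,13] [11,15] [14,16] [18,20] [16,21] [22,23] [22,24]
{[0,1]} hit by 1; {[2,5],[0,6],[2,7]} hit by 5; {[8,11],[10,13],[11,15]} hit by 11; {[14,16]} hit by 16; {[18,20],[16,21]} hit by 20; {[22,23],[22,24]} hit by 23.
Points: 1, 5, 11, 16, 20, 23 (6 total).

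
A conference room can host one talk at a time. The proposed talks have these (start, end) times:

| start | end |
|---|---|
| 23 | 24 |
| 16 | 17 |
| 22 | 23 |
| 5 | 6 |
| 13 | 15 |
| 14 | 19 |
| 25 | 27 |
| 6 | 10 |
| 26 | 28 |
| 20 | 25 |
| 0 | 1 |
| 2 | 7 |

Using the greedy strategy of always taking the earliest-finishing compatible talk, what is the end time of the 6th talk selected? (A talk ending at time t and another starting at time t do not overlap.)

Order by finish time; keep every interval that doesn't clash with the previous kept one.
Sorted by end: (0,1)  (5,6)  (2,7)  (6,10)  (13,15)  (16,17)  (14,19)  (22,23)  (23,24)  (20,25)  (25,27)  (26,28)
take (0,1); take (5,6); skip (2,7); take (6,10); take (13,15); take (16,17); take (22,23); take (23,24); take (25,27).
Selected: (0,1) (5,6) (6,10) (13,15) (16,17) (22,23) (23,24) (25,27)

23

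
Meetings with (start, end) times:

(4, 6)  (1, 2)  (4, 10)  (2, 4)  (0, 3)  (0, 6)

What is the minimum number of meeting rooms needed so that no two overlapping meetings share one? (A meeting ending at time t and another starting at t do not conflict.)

3

Count concurrent intervals with a sweep; the peak is the room count.
Events (time:±→running): 0:+→1 0:+→2 1:+→3 … peak 3.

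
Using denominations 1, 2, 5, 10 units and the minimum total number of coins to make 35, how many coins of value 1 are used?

0

Use the largest denomination that fits, subtract, and repeat.
35 − 3×10→5 − 1×5→0
Count of 1: 0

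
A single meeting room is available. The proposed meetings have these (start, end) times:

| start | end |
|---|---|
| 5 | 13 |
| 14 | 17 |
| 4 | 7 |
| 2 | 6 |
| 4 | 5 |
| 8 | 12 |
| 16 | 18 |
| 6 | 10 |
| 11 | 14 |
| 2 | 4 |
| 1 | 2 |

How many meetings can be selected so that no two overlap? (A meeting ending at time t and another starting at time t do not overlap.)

Sorted by end: (1,2)  (2,4)  (4,5)  (2,6)  (4,7)  (6,10)  (8,12)  (5,13)  (11,14)  (14,17)  (16,18)
take (1,2); take (2,4); take (4,5); take (6,10); take (11,14); take (14,17).
Selected 6 meetings.

6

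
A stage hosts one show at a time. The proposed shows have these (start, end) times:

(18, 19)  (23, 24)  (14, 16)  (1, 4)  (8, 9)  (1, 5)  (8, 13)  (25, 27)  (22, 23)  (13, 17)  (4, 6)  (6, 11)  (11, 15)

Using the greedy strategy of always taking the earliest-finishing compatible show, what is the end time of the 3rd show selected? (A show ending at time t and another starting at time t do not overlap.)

Sort by end time and greedily take each interval whose start is ≥ the last chosen end.
By end time: (1,4), (1,5), (4,6), (8,9), (6,11), (8,13), (11,15), (14,16), (13,17), (18,19), (22,23), (23,24), (25,27).
Pick (1,4); next start ≥ 4 → (4,6); next start ≥ 6 → (8,9); next start ≥ 9 → (11,15); next start ≥ 15 → (18,19); next start ≥ 19 → (22,23); next start ≥ 23 → (23,24); next start ≥ 24 → (25,27).
Selected: (1,4) (4,6) (8,9) (11,15) (18,19) (22,23) (23,24) (25,27)

9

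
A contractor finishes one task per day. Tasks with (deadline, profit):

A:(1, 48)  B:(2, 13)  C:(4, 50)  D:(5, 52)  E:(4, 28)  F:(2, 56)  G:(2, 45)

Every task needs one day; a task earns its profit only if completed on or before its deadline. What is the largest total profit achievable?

234

By profit: F(d2,56), D(d5,52), C(d4,50), A(d1,48), G(d2,45), E(d4,28), B(d2,13)
F→slot 2; D→slot 5; C→slot 4; A→slot 1; G skipped; E→slot 3; B skipped.
Profit = 48 + 56 + 28 + 50 + 52 = 234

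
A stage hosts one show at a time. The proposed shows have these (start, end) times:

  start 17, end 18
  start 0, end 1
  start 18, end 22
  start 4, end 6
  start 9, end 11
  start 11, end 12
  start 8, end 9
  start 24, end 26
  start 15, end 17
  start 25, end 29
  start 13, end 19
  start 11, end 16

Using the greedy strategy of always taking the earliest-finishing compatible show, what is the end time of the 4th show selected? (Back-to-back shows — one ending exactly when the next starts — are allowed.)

11

Order by finish time; keep every interval that doesn't clash with the previous kept one.
Sorted by end: (0,1)  (4,6)  (8,9)  (9,11)  (11,12)  (11,16)  (15,17)  (17,18)  (13,19)  (18,22)  (24,26)  (25,29)
take (0,1); take (4,6); take (8,9); take (9,11); take (11,12); skip (11,16); take (15,17); take (17,18); take (18,22); take (24,26).
Selected: (0,1) (4,6) (8,9) (9,11) (11,12) (15,17) (17,18) (18,22) (24,26)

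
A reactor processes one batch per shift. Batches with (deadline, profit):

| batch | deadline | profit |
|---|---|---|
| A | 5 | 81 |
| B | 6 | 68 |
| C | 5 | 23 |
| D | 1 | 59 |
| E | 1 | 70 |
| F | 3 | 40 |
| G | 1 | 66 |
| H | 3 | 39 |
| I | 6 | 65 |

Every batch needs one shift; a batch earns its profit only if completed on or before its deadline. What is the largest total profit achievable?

Take jobs in profit order; each goes to the latest open slot no later than its deadline.
By profit: A(d5,81), E(d1,70), B(d6,68), G(d1,66), I(d6,65), D(d1,59), F(d3,40), H(d3,39), C(d5,23)
A→slot 5; E→slot 1; B→slot 6; G skipped; I→slot 4; D skipped; F→slot 3; H→slot 2; C skipped.
Profit = 70 + 39 + 40 + 65 + 81 + 68 = 363

363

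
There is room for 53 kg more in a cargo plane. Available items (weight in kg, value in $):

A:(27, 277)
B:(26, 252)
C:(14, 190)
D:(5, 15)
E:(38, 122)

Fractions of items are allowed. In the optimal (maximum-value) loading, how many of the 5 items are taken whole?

Ratios (sorted): C 13.57, A 10.26, B 9.69, E 3.21, D 3.00
take C (14 @ 190); take A (27 @ 277); take 12/26 of B → 116.31. Capacity used 53/53.
2 item(s) taken whole; one partial (take 12/26 of B).

2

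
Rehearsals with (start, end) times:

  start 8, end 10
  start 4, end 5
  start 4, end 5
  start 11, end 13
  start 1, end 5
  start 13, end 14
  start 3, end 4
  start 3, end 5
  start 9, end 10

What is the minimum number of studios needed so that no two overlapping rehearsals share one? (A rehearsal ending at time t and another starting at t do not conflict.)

4

starts: [1, 3, 3, 4, 4, 8, 9, 11, 13]
ends:   [4, 5, 5, 5, 5, 10, 10, 13, 14]
s1→1 s3→2 s3→3 e4→2 s4→3 s4→4  — peak 4.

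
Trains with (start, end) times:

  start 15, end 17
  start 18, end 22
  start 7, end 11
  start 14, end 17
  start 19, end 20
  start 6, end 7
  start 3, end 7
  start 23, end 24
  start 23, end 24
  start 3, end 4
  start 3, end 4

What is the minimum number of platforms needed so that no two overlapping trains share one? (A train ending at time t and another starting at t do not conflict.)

3

Events (time:±→running): 3:+→1 3:+→2 3:+→3 … peak 3.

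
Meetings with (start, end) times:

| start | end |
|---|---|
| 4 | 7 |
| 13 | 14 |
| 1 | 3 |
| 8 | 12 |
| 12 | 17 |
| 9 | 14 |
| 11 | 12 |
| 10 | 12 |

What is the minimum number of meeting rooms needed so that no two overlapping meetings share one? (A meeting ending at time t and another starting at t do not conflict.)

Events (time:±→running): 1:+→1 3:-→0 4:+→1 7:-→0 8:+→1 9:+→2 10:+→3 11:+→4 … peak 4.

4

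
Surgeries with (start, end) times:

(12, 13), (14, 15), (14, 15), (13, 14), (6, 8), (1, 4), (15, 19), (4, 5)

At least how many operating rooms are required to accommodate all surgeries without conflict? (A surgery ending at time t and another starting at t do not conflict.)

starts: [1, 4, 6, 12, 13, 14, 14, 15]
ends:   [4, 5, 8, 13, 14, 15, 15, 19]
s1→1 e4→0 s4→1 e5→0 s6→1 e8→0 s12→1 e13→0 s13→1 e14→0 s14→1 s14→2  — peak 2.

2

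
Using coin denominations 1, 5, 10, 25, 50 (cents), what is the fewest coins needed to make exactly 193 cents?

9

193 − 3×50→43 − 1×25→18 − 1×10→8 − 1×5→3 − 3×1→0
Total coins = 3 + 1 + 1 + 1 + 3 = 9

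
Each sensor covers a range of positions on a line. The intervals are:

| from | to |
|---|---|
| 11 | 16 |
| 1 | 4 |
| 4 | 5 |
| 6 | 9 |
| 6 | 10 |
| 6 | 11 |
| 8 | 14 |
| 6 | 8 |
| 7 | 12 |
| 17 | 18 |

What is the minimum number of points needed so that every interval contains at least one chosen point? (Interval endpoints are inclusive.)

4

By right end: [1,4]  [4,5]  [6,8]  [6,9]  [6,10]  [6,11]  [7,12]  [8,14]  [11,16]  [17,18]
[1,4] uncovered → point at 4; [6,8] uncovered → point at 8; [11,16] uncovered → point at 16; [17,18] uncovered → point at 18.
Points: 4, 8, 16, 18 (4 total).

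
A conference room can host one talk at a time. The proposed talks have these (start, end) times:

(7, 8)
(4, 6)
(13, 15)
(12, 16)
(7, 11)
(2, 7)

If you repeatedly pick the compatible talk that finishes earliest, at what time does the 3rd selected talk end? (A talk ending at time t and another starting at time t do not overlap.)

15

Order by finish time; keep every interval that doesn't clash with the previous kept one.
Sorted by end: (4,6)  (2,7)  (7,8)  (7,11)  (13,15)  (12,16)
take (4,6); take (7,8); skip (7,11); take (13,15); skip (12,16).
Selected: (4,6) (7,8) (13,15)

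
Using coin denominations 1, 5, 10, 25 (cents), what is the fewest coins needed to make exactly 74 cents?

8

Greedy: take as many of the largest coin as possible, then repeat with the remainder.
74 − 2×25→24 − 2×10→4 − 4×1→0
Total coins = 2 + 2 + 4 = 8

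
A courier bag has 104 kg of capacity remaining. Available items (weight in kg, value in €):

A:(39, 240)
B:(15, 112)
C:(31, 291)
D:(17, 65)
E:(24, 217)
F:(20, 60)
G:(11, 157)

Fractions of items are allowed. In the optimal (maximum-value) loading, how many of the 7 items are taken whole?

Greedy by value/weight ratio, highest first.
Order: G (157/11=14.27) > C (291/31=9.39) > E (217/24=9.04) > B (112/15=7.47) > A (240/39=6.15) > D (65/17=3.82) > F (60/20=3.00)
Fill: take G (11 @ 157) → take C (31 @ 291) → take E (24 @ 217) → take B (15 @ 112) → take 23/39 of A → 141.54; 104/104 used.
4 item(s) taken whole; one partial (take 23/39 of A).

4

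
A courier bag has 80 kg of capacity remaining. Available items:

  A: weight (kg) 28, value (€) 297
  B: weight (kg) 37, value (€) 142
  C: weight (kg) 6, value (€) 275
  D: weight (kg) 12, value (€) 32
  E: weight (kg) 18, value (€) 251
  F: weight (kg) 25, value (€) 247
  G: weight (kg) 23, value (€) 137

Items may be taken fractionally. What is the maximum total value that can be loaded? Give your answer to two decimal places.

Greedy by value/weight ratio, highest first.
Order: C (275/6=45.83) > E (251/18=13.94) > A (297/28=10.61) > F (247/25=9.88) > G (137/23=5.96) > B (142/37=3.84) > D (32/12=2.67)
Fill: take C (6 @ 275) → take E (18 @ 251) → take A (28 @ 297) → take F (25 @ 247) → take 3/23 of G → 17.87; 80/80 used.
Total value = 1087.87

1087.87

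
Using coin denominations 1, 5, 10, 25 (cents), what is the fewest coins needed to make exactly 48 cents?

48 = 1×25 + 2×10 + 3×1
Total coins = 1 + 2 + 3 = 6

6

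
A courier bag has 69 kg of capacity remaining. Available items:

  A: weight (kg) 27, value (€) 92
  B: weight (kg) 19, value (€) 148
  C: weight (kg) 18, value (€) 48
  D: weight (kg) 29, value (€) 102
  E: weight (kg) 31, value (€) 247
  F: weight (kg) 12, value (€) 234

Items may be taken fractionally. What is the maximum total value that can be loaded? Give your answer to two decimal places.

653.62

Ratios (sorted): F 19.50, E 7.97, B 7.79, D 3.52, A 3.41, C 2.67
take F (12 @ 234); take E (31 @ 247); take B (19 @ 148); take 7/29 of D → 24.62. Capacity used 69/69.
Total value = 653.62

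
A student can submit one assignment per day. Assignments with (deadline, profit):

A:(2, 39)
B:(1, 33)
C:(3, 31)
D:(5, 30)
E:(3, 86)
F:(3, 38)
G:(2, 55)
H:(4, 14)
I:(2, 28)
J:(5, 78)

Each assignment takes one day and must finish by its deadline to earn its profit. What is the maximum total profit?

Profit order: E=86 J=78 G=55 A=39 F=38 B=33 C=31 D=30 I=28 H=14
Assign: E→slot 3, J→slot 5, G→slot 2, A→slot 1, F skipped, B skipped, C skipped, D→slot 4, I skipped, H skipped.
Slots: [1:A] [2:G] [3:E] [4:D] [5:J]
Profit = 39 + 55 + 86 + 30 + 78 = 288

288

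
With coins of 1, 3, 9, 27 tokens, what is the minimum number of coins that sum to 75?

5

Use the largest denomination that fits, subtract, and repeat.
75 = 2×27 + 2×9 + 1×3
Total coins = 2 + 2 + 1 = 5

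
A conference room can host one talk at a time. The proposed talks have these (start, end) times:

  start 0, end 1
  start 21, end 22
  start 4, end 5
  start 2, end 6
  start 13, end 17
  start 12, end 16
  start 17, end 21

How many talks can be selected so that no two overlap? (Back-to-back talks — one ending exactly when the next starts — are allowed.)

By end time: (0,1), (4,5), (2,6), (12,16), (13,17), (17,21), (21,22).
Pick (0,1); next start ≥ 1 → (4,5); next start ≥ 5 → (12,16); next start ≥ 16 → (17,21); next start ≥ 21 → (21,22).
Selected 5 talks.

5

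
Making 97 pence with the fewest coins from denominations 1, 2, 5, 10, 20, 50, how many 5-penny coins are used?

97 − 1×50→47 − 2×20→7 − 1×5→2 − 1×2→0
Count of 5: 1

1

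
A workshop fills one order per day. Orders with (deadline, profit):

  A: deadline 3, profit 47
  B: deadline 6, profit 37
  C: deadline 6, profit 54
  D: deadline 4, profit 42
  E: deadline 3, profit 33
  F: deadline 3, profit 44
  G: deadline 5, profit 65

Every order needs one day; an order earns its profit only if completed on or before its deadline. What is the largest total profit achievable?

289

Sort by profit descending; place each in the latest free slot ≤ its deadline.
By profit: G(d5,65), C(d6,54), A(d3,47), F(d3,44), D(d4,42), B(d6,37), E(d3,33)
G→slot 5; C→slot 6; A→slot 3; F→slot 2; D→slot 4; B→slot 1; E skipped.
Profit = 37 + 44 + 47 + 42 + 65 + 54 = 289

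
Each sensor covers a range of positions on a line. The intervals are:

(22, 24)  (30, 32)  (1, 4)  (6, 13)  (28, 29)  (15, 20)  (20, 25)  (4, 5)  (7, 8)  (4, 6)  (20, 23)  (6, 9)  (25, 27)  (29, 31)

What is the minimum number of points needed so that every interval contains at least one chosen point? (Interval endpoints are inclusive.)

7

Sort by right endpoint; whenever an interval is uncovered, place a point at its right end.
Sorted: [1,4] [4,5] [4,6] [7,8] [6,9] [6,13] [15,20] [20,23] [22,24] [20,25] [25,27] [28,29] [29,31] [30,32]
{[1,4],[4,5],[4,6]} hit by 4; {[7,8],[6,9],[6,13]} hit by 8; {[15,20],[20,23]} hit by 20; {[22,24],[20,25]} hit by 24; {[25,27]} hit by 27; {[28,29],[29,31]} hit by 29; {[30,32]} hit by 32.
Points: 4, 8, 20, 24, 27, 29, 32 (7 total).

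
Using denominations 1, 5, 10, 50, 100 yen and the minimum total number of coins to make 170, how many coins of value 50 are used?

1

170 − 1×100→70 − 1×50→20 − 2×10→0
Count of 50: 1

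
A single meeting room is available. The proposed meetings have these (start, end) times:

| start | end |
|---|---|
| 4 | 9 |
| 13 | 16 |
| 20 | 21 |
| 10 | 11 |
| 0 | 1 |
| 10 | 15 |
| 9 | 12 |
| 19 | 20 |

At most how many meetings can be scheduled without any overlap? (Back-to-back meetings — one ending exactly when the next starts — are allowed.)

Order by finish time; keep every interval that doesn't clash with the previous kept one.
Sorted by end: (0,1)  (4,9)  (10,11)  (9,12)  (10,15)  (13,16)  (19,20)  (20,21)
take (0,1); take (4,9); take (10,11); skip (10,15); take (13,16); take (19,20); take (20,21).
Selected 6 meetings.

6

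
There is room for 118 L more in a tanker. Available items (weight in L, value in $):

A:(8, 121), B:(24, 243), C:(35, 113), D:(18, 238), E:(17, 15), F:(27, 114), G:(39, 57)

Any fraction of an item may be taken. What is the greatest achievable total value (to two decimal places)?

837.77

Order: A (121/8=15.12) > D (238/18=13.22) > B (243/24=10.12) > F (114/27=4.22) > C (113/35=3.23) > G (57/39=1.46) > E (15/17=0.88)
Fill: take A (8 @ 121) → take D (18 @ 238) → take B (24 @ 243) → take F (27 @ 114) → take C (35 @ 113) → take 6/39 of G → 8.77; 118/118 used.
Total value = 837.77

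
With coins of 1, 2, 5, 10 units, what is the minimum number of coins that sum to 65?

65 − 6×10→5 − 1×5→0
Total coins = 6 + 1 = 7

7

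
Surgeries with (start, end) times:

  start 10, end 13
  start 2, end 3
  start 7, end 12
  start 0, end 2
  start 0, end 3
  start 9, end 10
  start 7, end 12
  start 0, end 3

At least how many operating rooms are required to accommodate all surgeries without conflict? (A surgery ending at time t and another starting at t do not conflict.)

3

The answer is the maximum number of intervals overlapping at any instant.
Events (time:±→running): 0:+→1 0:+→2 0:+→3 … peak 3.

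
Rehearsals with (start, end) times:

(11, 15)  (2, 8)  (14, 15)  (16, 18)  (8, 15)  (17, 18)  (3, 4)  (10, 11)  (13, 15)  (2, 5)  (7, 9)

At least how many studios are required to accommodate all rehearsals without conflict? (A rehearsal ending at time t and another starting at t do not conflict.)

Events (time:±→running): 2:+→1 2:+→2 3:+→3 4:-→2 5:-→1 7:+→2 8:-→1 8:+→2 9:-→1 10:+→2 11:-→1 11:+→2 13:+→3 14:+→4 … peak 4.

4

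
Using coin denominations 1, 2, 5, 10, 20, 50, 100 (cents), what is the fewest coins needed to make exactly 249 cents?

249 = 2×100 + 2×20 + 1×5 + 2×2
Total coins = 2 + 2 + 1 + 2 = 7

7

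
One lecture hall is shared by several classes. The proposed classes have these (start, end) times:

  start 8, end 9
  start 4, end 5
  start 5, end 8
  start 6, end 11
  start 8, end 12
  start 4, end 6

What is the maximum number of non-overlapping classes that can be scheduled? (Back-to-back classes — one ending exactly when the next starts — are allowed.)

3

By end time: (4,5), (4,6), (5,8), (8,9), (6,11), (8,12).
Pick (4,5); next start ≥ 5 → (5,8); next start ≥ 8 → (8,9).
Selected 3 classes.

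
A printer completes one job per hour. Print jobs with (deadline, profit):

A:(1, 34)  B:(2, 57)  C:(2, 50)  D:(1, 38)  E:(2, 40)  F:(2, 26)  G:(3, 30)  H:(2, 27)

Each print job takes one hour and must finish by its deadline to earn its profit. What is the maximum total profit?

Sort by profit descending; place each in the latest free slot ≤ its deadline.
By profit: B(d2,57), C(d2,50), E(d2,40), D(d1,38), A(d1,34), G(d3,30), H(d2,27), F(d2,26)
B→slot 2; C→slot 1; E skipped; D skipped; A skipped; G→slot 3; H skipped; F skipped.
Profit = 50 + 57 + 30 = 137

137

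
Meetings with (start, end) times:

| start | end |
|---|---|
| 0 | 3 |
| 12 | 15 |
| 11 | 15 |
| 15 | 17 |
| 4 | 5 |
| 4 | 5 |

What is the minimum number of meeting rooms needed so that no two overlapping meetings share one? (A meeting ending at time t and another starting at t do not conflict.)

The answer is the maximum number of intervals overlapping at any instant.
Events (time:±→running): 0:+→1 3:-→0 4:+→1 4:+→2 … peak 2.

2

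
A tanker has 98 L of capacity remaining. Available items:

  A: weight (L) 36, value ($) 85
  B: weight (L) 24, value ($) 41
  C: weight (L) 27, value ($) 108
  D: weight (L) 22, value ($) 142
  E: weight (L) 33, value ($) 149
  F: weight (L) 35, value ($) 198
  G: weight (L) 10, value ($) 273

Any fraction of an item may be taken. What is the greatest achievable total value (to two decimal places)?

752.97

Order: G (273/10=27.30) > D (142/22=6.45) > F (198/35=5.66) > E (149/33=4.52) > C (108/27=4.00) > A (85/36=2.36) > B (41/24=1.71)
Fill: take G (10 @ 273) → take D (22 @ 142) → take F (35 @ 198) → take 31/33 of E → 139.97; 98/98 used.
Total value = 752.97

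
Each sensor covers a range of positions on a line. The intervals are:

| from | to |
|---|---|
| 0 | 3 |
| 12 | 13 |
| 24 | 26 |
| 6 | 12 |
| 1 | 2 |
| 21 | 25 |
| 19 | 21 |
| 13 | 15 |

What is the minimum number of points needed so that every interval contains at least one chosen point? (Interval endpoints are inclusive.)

5

Sorted: [1,2] [0,3] [6,12] [12,13] [13,15] [19,21] [21,25] [24,26]
{[1,2],[0,3]} hit by 2; {[6,12],[12,13]} hit by 12; {[13,15]} hit by 15; {[19,21],[21,25]} hit by 21; {[24,26]} hit by 26.
Points: 2, 12, 15, 21, 26 (5 total).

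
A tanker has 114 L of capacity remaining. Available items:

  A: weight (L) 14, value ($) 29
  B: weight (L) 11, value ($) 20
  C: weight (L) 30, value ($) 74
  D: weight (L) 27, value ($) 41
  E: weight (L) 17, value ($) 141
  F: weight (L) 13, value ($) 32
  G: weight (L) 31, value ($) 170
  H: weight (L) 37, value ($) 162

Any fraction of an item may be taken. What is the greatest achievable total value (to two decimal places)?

544.53

Greedy by value/weight ratio, highest first.
Ratios (sorted): E 8.29, G 5.48, H 4.38, C 2.47, F 2.46, A 2.07, B 1.82, D 1.52
take E (17 @ 141); take G (31 @ 170); take H (37 @ 162); take 29/30 of C → 71.53. Capacity used 114/114.
Total value = 544.53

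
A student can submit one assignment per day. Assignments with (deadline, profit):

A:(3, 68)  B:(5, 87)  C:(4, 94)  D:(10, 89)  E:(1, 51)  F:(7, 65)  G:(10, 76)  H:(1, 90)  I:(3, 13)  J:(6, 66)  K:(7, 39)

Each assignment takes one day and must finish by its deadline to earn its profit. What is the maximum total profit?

674

By profit: C(d4,94), H(d1,90), D(d10,89), B(d5,87), G(d10,76), A(d3,68), J(d6,66), F(d7,65), E(d1,51), K(d7,39), I(d3,13)
C→slot 4; H→slot 1; D→slot 10; B→slot 5; G→slot 9; A→slot 3; J→slot 6; F→slot 7; E skipped; K→slot 2; I skipped.
Profit = 90 + 39 + 68 + 94 + 87 + 66 + 65 + 76 + 89 = 674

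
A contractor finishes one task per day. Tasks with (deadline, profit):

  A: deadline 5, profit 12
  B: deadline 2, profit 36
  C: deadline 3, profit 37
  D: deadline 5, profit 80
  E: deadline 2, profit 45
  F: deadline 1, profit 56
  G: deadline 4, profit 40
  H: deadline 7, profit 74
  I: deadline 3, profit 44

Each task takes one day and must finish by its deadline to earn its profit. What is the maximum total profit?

339

Sort by profit descending; place each in the latest free slot ≤ its deadline.
By profit: D(d5,80), H(d7,74), F(d1,56), E(d2,45), I(d3,44), G(d4,40), C(d3,37), B(d2,36), A(d5,12)
D→slot 5; H→slot 7; F→slot 1; E→slot 2; I→slot 3; G→slot 4; C skipped; B skipped; A skipped.
Profit = 56 + 45 + 44 + 40 + 80 + 74 = 339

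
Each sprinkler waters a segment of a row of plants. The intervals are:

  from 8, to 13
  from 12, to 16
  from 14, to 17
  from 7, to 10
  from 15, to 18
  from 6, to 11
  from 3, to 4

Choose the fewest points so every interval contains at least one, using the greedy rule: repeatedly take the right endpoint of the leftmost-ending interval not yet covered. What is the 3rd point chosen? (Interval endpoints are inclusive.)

16

By right end: [3,4]  [7,10]  [6,11]  [8,13]  [12,16]  [14,17]  [15,18]
[3,4] uncovered → point at 4; [7,10] uncovered → point at 10; [12,16] uncovered → point at 16.
Points: 4, 10, 16 (3 total).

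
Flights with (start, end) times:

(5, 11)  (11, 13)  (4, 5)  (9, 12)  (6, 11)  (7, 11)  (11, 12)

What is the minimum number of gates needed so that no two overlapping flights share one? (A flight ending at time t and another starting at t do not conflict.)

4

starts: [4, 5, 6, 7, 9, 11, 11]
ends:   [5, 11, 11, 11, 12, 12, 13]
s4→1 e5→0 s5→1 s6→2 s7→3 s9→4  — peak 4.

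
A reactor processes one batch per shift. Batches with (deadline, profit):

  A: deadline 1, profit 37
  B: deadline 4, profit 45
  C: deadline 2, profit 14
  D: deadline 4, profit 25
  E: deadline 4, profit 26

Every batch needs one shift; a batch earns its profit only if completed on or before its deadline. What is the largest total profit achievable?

Sort by profit descending; place each in the latest free slot ≤ its deadline.
Profit order: B=45 A=37 E=26 D=25 C=14
Assign: B→slot 4, A→slot 1, E→slot 3, D→slot 2, C skipped.
Slots: [1:A] [2:D] [3:E] [4:B]
Profit = 37 + 25 + 26 + 45 = 133

133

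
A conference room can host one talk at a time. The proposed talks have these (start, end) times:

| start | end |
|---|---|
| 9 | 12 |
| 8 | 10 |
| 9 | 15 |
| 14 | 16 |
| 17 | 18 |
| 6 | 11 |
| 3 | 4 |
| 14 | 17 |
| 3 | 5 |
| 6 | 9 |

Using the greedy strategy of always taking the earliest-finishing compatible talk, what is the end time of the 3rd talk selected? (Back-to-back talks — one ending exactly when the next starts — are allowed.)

12

Sorted by end: (3,4)  (3,5)  (6,9)  (8,10)  (6,11)  (9,12)  (9,15)  (14,16)  (14,17)  (17,18)
take (3,4); skip (3,5); take (6,9); take (9,12); take (14,16); take (17,18).
Selected: (3,4) (6,9) (9,12) (14,16) (17,18)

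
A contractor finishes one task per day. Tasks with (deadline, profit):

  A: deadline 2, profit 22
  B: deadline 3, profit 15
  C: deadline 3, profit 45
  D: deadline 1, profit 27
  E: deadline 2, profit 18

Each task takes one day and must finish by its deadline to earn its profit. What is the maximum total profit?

Sort by profit descending; place each in the latest free slot ≤ its deadline.
By profit: C(d3,45), D(d1,27), A(d2,22), E(d2,18), B(d3,15)
C→slot 3; D→slot 1; A→slot 2; E skipped; B skipped.
Profit = 27 + 22 + 45 = 94

94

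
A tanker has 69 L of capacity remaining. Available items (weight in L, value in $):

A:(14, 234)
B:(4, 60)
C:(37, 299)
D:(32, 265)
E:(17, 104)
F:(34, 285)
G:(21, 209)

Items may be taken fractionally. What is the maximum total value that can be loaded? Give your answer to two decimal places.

754.47

Ratios (sorted): A 16.71, B 15.00, G 9.95, F 8.38, D 8.28, C 8.08, E 6.12
take A (14 @ 234); take B (4 @ 60); take G (21 @ 209); take 30/34 of F → 251.47. Capacity used 69/69.
Total value = 754.47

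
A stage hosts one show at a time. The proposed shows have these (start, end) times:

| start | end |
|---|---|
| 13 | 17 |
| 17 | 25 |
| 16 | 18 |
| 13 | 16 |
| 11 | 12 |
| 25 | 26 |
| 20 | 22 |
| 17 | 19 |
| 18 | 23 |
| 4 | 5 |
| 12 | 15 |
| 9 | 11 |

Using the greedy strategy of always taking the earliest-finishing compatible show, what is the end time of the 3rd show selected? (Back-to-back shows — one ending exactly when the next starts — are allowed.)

12

By end time: (4,5), (9,11), (11,12), (12,15), (13,16), (13,17), (16,18), (17,19), (20,22), (18,23), (17,25), (25,26).
Pick (4,5); next start ≥ 5 → (9,11); next start ≥ 11 → (11,12); next start ≥ 12 → (12,15); next start ≥ 15 → (16,18); next start ≥ 18 → (20,22); next start ≥ 22 → (25,26).
Selected: (4,5) (9,11) (11,12) (12,15) (16,18) (20,22) (25,26)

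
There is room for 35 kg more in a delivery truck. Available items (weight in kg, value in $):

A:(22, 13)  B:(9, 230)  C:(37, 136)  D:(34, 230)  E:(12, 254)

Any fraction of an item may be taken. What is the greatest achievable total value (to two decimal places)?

578.71

Ratios (sorted): B 25.56, E 21.17, D 6.76, C 3.68, A 0.59
take B (9 @ 230); take E (12 @ 254); take 14/34 of D → 94.71. Capacity used 35/35.
Total value = 578.71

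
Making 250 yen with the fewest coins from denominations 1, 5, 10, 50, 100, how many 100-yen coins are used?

2

Greedy: take as many of the largest coin as possible, then repeat with the remainder.
250 − 2×100→50 − 1×50→0
Count of 100: 2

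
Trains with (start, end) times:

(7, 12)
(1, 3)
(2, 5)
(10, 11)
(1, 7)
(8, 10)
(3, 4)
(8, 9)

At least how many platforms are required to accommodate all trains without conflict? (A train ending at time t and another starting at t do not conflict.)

Count concurrent intervals with a sweep; the peak is the room count.
starts: [1, 1, 2, 3, 7, 8, 8, 10]
ends:   [3, 4, 5, 7, 9, 10, 11, 12]
s1→1 s1→2 s2→3  — peak 3.

3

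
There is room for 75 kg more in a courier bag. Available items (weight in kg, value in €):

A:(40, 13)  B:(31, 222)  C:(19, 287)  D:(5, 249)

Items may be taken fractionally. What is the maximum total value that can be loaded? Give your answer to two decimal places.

Ratios (sorted): D 49.80, C 15.11, B 7.16, A 0.33
take D (5 @ 249); take C (19 @ 287); take B (31 @ 222); take 20/40 of A → 6.50. Capacity used 75/75.
Total value = 764.50

764.50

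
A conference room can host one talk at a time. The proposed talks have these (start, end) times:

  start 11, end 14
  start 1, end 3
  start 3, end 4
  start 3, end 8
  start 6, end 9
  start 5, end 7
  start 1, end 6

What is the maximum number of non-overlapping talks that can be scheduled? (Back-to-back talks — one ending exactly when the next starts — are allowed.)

4

Sort by end time and greedily take each interval whose start is ≥ the last chosen end.
By end time: (1,3), (3,4), (1,6), (5,7), (3,8), (6,9), (11,14).
Pick (1,3); next start ≥ 3 → (3,4); next start ≥ 4 → (5,7); next start ≥ 7 → (11,14).
Selected 4 talks.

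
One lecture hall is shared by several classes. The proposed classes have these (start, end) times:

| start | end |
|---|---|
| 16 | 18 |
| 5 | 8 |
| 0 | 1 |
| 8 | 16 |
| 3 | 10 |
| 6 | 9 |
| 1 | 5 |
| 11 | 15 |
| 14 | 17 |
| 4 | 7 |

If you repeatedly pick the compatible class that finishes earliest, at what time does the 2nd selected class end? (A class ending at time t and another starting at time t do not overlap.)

5

Greedy by earliest finish: after sorting by end time, pick each interval compatible with the last pick.
By end time: (0,1), (1,5), (4,7), (5,8), (6,9), (3,10), (11,15), (8,16), (14,17), (16,18).
Pick (0,1); next start ≥ 1 → (1,5); next start ≥ 5 → (5,8); next start ≥ 8 → (11,15); next start ≥ 15 → (16,18).
Selected: (0,1) (1,5) (5,8) (11,15) (16,18)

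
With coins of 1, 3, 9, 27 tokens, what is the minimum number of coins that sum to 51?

51 = 1×27 + 2×9 + 2×3
Total coins = 1 + 2 + 2 = 5

5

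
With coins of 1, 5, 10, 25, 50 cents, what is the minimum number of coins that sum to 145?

Use the largest denomination that fits, subtract, and repeat.
145 − 2×50→45 − 1×25→20 − 2×10→0
Total coins = 2 + 1 + 2 = 5

5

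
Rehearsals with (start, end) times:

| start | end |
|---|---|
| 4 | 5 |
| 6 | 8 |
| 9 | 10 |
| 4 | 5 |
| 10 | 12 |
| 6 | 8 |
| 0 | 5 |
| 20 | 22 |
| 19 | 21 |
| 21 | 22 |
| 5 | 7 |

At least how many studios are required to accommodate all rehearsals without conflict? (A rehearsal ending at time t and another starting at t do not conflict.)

3

Count concurrent intervals with a sweep; the peak is the room count.
Events (time:±→running): 0:+→1 4:+→2 4:+→3 … peak 3.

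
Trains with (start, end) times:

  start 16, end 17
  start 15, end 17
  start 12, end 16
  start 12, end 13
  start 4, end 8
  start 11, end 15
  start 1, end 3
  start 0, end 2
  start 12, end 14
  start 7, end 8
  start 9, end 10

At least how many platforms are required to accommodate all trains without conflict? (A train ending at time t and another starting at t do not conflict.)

4

The answer is the maximum number of intervals overlapping at any instant.
starts: [0, 1, 4, 7, 9, 11, 12, 12, 12, 15, 16]
ends:   [2, 3, 8, 8, 10, 13, 14, 15, 16, 17, 17]
s0→1 s1→2 e2→1 e3→0 s4→1 s7→2 e8→1 e8→0 s9→1 e10→0 s11→1 s12→2 s12→3 s12→4  — peak 4.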